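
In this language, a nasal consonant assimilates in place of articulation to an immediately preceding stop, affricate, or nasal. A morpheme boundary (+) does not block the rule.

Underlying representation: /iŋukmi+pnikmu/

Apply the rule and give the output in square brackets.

/m/ after /k/ (velar) → [ŋ]
/n/ after /p/ (labial) → [m]
/m/ after /k/ (velar) → [ŋ]

[iŋukŋi+pmikŋu]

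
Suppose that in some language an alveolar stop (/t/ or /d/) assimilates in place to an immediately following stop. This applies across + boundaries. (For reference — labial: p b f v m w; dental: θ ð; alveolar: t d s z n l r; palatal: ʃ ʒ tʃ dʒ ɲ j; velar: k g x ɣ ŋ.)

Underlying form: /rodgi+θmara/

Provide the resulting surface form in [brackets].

/d/ before /g/ (velar) → [g]

[roggi+θmara]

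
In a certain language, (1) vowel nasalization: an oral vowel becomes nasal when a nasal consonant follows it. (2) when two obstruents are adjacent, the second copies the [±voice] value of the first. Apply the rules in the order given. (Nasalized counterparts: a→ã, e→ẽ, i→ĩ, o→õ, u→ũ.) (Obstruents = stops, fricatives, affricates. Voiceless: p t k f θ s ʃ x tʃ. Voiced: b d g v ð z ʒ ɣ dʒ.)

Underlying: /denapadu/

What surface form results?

Rule 1: /e/ before nasal /n/ → [ẽ]
After rule 1: dẽnapadu
Rule 2: no segment meets the rule's conditions; no change.

[dẽnapadu]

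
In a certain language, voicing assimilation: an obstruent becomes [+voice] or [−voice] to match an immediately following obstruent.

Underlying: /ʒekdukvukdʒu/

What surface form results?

[ʒegdugvugdʒu]

/k/ before /d/ (voiced) → [g]
/k/ before /v/ (voiced) → [g]
/k/ before /dʒ/ (voiced) → [g]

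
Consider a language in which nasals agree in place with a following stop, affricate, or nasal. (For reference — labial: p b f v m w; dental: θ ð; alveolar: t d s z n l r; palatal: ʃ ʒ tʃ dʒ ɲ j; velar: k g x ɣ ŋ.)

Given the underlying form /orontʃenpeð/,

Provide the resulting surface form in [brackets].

[oroɲtʃempeð]

/n/ before /tʃ/ (palatal) → [ɲ]
/n/ before /p/ (labial) → [m]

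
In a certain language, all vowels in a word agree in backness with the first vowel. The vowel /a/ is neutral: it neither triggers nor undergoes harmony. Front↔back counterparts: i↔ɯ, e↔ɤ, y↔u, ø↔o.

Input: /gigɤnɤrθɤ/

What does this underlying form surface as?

/ɤ/ harmonizes with /i/ ([-back]) → [e]
/ɤ/ harmonizes with /i/ ([-back]) → [e]
/ɤ/ harmonizes with /i/ ([-back]) → [e]

[gigenerθe]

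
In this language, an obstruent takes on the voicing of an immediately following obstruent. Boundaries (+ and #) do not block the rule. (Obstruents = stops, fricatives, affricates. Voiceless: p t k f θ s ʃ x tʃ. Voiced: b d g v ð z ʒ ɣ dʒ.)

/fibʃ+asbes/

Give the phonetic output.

[fipʃ+azbes]

/b/ before /ʃ/ (voiceless) → [p]
/s/ before /b/ (voiced) → [z]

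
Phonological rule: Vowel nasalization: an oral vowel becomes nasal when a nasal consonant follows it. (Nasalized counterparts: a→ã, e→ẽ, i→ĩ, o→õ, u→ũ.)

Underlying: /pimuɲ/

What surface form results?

/i/ before nasal /m/ → [ĩ]
/u/ before nasal /ɲ/ → [ũ]

[pĩmũɲ]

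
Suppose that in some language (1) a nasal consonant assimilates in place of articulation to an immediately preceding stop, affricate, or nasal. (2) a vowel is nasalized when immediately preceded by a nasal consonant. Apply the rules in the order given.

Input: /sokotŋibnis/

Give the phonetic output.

[sokotnĩbmĩs]

Rule 1: /ŋ/ after /t/ (alveolar) → [n]
Rule 1: /n/ after /b/ (labial) → [m]
After rule 1: sokotnibmis
Rule 2: /i/ after nasal /n/ → [ĩ]
Rule 2: /i/ after nasal /m/ → [ĩ]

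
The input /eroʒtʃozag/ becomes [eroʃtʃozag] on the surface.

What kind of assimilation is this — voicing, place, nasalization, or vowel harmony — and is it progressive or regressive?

/ʒ/→[ʃ].
Each target copies a feature from the following segment, so the direction is regressive.

voicing assimilation, regressive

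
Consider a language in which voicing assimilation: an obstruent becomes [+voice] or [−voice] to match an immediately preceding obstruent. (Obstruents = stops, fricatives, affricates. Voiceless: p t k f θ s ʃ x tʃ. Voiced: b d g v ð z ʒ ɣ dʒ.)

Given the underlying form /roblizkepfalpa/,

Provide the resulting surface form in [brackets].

[roblizgepfalpa]

/k/ after /z/ (voiced) → [g]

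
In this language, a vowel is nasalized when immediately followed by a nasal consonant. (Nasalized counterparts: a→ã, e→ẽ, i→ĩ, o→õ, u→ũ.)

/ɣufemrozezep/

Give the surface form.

[ɣufẽmrozezep]

/e/ before nasal /m/ → [ẽ]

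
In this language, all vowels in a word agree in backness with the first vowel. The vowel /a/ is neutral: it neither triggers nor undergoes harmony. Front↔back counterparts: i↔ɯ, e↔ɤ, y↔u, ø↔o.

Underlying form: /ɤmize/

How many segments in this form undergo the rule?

2

/i/ harmonizes with /ɤ/ ([+back]) → [ɯ]
/e/ harmonizes with /ɤ/ ([+back]) → [ɤ]
2 segments change.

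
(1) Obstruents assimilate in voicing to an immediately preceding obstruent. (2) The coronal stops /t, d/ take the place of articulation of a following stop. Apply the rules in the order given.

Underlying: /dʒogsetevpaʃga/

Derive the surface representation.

Rule 1: /s/ after /g/ (voiced) → [z]
Rule 1: /p/ after /v/ (voiced) → [b]
Rule 1: /g/ after /ʃ/ (voiceless) → [k]
After rule 1: dʒogzetevbaʃka
Rule 2: no segment meets the rule's conditions; no change.

[dʒogzetevbaʃka]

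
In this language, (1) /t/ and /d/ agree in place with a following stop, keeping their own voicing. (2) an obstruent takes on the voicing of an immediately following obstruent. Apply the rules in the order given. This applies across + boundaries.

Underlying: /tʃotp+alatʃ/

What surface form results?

Rule 1: /t/ before /p/ (labial) → [p]
After rule 1: tʃopp+alatʃ
Rule 2: no segment meets the rule's conditions; no change.

[tʃopp+alatʃ]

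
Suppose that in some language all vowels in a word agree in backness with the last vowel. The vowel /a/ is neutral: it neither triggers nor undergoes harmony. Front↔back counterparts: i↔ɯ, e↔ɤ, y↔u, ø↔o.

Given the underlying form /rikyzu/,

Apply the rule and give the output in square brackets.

/i/ harmonizes with /u/ ([+back]) → [ɯ]
/y/ harmonizes with /u/ ([+back]) → [u]

[rɯkuzu]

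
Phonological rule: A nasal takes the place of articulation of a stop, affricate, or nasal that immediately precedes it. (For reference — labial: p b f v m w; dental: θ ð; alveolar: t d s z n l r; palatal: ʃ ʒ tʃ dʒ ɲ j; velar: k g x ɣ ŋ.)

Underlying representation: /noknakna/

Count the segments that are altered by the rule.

/n/ after /k/ (velar) → [ŋ]
/n/ after /k/ (velar) → [ŋ]
2 segments change.

2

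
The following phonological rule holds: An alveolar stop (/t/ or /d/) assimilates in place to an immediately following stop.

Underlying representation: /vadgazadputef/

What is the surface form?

/d/ before /g/ (velar) → [g]
/d/ before /p/ (labial) → [b]

[vaggazabputef]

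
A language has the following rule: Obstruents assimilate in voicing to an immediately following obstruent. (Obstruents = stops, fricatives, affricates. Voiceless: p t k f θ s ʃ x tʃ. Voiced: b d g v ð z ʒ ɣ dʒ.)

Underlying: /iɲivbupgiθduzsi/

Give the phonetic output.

/p/ before /g/ (voiced) → [b]
/θ/ before /d/ (voiced) → [ð]
/z/ before /s/ (voiceless) → [s]

[iɲivbubgiðdussi]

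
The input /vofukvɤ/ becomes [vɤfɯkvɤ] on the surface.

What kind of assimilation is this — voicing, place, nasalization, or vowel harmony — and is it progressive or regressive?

vowel harmony, regressive

/o/→[ɤ] /u/→[ɯ].
Vowels agree with the last vowel, so the harmony is regressive.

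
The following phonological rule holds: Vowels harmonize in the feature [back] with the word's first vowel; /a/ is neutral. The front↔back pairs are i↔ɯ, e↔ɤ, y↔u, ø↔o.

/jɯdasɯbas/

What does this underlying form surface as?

no segment meets the rule's conditions; no change.

[jɯdasɯbas]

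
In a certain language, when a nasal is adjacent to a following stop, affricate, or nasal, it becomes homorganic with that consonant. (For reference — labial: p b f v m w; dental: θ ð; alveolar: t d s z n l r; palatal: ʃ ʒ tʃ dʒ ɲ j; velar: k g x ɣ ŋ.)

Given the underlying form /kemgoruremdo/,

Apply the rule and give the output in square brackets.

[keŋgorurendo]

/m/ before /g/ (velar) → [ŋ]
/m/ before /d/ (alveolar) → [n]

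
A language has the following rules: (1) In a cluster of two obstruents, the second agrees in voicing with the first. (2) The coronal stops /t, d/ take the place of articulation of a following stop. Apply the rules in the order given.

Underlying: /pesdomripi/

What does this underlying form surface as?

[pestomripi]

Rule 1: /d/ after /s/ (voiceless) → [t]
After rule 1: pestomripi
Rule 2: no segment meets the rule's conditions; no change.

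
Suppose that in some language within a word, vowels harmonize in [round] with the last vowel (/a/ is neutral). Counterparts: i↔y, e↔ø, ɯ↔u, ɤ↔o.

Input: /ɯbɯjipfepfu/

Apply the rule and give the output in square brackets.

/ɯ/ harmonizes with /u/ ([+round]) → [u]
/ɯ/ harmonizes with /u/ ([+round]) → [u]
/i/ harmonizes with /u/ ([+round]) → [y]
/e/ harmonizes with /u/ ([+round]) → [ø]

[ubujypføpfu]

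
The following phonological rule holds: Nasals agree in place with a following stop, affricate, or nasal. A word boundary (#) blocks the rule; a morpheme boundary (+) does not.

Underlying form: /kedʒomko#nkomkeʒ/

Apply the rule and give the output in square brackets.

[kedʒoŋko#ŋkoŋkeʒ]

/m/ before /k/ (velar) → [ŋ]
/n/ before /k/ (velar) → [ŋ]
/m/ before /k/ (velar) → [ŋ]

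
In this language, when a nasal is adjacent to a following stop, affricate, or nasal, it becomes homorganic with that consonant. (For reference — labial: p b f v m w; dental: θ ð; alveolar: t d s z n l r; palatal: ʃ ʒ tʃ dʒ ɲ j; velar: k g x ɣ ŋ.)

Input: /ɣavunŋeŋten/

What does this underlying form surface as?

[ɣavuŋŋenten]

/n/ before /ŋ/ (velar) → [ŋ]
/ŋ/ before /t/ (alveolar) → [n]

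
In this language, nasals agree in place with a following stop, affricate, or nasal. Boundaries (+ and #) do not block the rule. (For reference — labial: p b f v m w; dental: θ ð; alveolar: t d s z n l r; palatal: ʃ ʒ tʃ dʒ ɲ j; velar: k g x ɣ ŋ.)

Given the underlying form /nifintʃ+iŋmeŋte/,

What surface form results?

[nifiɲtʃ+immente]

/n/ before /tʃ/ (palatal) → [ɲ]
/ŋ/ before /m/ (labial) → [m]
/ŋ/ before /t/ (alveolar) → [n]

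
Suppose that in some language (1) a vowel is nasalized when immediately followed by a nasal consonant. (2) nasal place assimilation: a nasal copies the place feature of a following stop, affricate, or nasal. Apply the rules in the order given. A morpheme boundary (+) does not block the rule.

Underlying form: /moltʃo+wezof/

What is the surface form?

[moltʃo+wezof]

Rule 1: no segment meets the rule's conditions; no change.
After rule 1: moltʃo+wezof
Rule 2: no segment meets the rule's conditions; no change.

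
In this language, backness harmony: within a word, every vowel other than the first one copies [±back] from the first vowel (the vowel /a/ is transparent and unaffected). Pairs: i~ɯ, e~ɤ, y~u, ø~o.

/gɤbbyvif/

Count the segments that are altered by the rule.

/y/ harmonizes with /ɤ/ ([+back]) → [u]
/i/ harmonizes with /ɤ/ ([+back]) → [ɯ]
2 segments change.

2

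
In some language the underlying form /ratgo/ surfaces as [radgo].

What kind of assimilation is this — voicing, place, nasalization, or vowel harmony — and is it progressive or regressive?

/t/→[d].
Each target copies a feature from the following segment, so the direction is regressive.

voicing assimilation, regressive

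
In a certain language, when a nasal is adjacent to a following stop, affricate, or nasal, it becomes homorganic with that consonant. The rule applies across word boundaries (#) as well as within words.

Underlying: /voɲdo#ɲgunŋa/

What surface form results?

/ɲ/ before /d/ (alveolar) → [n]
/ɲ/ before /g/ (velar) → [ŋ]
/n/ before /ŋ/ (velar) → [ŋ]

[vondo#ŋguŋŋa]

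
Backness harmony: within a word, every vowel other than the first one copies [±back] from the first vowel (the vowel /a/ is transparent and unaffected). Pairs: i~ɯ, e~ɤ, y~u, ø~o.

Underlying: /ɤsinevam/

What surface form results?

[ɤsɯnɤvam]

/i/ harmonizes with /ɤ/ ([+back]) → [ɯ]
/e/ harmonizes with /ɤ/ ([+back]) → [ɤ]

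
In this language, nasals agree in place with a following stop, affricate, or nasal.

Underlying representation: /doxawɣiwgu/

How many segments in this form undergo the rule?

0

No segment meets the rule's conditions.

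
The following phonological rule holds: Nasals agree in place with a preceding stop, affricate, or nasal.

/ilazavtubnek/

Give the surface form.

/n/ after /b/ (labial) → [m]

[ilazavtubmek]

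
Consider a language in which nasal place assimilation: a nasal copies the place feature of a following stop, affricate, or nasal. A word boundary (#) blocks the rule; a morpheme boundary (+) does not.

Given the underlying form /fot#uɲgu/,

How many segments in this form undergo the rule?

/ɲ/ before /g/ (velar) → [ŋ]
1 segment changes.

1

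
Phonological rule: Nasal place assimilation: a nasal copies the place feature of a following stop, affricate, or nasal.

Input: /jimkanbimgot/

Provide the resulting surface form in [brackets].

[jiŋkambiŋgot]

/m/ before /k/ (velar) → [ŋ]
/n/ before /b/ (labial) → [m]
/m/ before /g/ (velar) → [ŋ]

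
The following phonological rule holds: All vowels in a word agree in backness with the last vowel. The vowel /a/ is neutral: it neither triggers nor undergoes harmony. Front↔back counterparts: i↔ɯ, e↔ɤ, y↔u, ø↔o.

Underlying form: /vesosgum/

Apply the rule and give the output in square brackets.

/e/ harmonizes with /u/ ([+back]) → [ɤ]

[vɤsosgum]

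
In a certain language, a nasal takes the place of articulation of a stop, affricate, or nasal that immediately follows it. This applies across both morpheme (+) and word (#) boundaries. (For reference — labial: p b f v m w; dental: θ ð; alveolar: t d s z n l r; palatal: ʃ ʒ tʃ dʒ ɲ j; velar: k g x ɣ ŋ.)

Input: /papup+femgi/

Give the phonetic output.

/m/ before /g/ (velar) → [ŋ]

[papup+feŋgi]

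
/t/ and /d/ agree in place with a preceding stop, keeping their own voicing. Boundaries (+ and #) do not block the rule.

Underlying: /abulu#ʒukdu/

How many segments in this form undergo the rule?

/d/ after /k/ (velar) → [g]
1 segment changes.

1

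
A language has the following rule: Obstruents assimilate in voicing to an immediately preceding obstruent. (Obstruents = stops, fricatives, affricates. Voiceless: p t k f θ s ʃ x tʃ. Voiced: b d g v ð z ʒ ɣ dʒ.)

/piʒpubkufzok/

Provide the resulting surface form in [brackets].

[piʒbubgufsok]

/p/ after /ʒ/ (voiced) → [b]
/k/ after /b/ (voiced) → [g]
/z/ after /f/ (voiceless) → [s]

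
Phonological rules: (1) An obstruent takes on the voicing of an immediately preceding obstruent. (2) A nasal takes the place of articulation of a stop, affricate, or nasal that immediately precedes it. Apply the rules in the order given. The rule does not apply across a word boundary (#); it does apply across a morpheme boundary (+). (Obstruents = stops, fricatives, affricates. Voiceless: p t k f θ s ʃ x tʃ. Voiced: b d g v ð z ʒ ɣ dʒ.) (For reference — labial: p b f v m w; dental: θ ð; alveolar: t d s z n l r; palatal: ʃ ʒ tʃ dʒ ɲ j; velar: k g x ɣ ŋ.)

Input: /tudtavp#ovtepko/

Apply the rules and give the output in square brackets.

[tuddavb#ovdepko]

Rule 1: /t/ after /d/ (voiced) → [d]
Rule 1: /p/ after /v/ (voiced) → [b]
Rule 1: /t/ after /v/ (voiced) → [d]
After rule 1: tuddavb#ovdepko
Rule 2: no segment meets the rule's conditions; no change.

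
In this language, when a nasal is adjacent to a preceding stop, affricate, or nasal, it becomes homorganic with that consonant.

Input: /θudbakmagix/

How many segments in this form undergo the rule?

/m/ after /k/ (velar) → [ŋ]
1 segment changes.

1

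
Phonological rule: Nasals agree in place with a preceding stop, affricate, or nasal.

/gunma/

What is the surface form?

[gunna]

/m/ after /n/ (alveolar) → [n]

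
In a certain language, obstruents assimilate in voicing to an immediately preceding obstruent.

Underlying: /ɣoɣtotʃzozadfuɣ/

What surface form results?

[ɣoɣdotʃsozadvuɣ]

/t/ after /ɣ/ (voiced) → [d]
/z/ after /tʃ/ (voiceless) → [s]
/f/ after /d/ (voiced) → [v]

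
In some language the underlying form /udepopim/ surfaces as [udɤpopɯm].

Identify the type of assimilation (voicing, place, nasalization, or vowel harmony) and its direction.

vowel harmony, progressive

/e/→[ɤ] /i/→[ɯ].
Vowels agree with the first vowel, so the harmony is progressive.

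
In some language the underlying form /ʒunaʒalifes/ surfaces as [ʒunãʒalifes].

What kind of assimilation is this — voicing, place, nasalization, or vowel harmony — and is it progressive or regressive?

nasalization, progressive

/a/→[ã].
Each target copies a feature from the preceding segment, so the direction is progressive.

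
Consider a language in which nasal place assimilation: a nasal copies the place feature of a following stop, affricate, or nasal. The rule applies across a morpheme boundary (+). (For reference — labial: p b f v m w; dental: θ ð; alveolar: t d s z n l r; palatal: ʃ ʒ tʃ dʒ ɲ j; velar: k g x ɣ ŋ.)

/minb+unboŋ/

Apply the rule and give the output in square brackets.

[mimb+umboŋ]

/n/ before /b/ (labial) → [m]
/n/ before /b/ (labial) → [m]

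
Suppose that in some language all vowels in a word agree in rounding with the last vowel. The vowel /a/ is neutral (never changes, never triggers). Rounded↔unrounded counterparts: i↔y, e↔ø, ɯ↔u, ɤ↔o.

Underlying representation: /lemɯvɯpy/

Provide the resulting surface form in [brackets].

/e/ harmonizes with /y/ ([+round]) → [ø]
/ɯ/ harmonizes with /y/ ([+round]) → [u]
/ɯ/ harmonizes with /y/ ([+round]) → [u]

[lømuvupy]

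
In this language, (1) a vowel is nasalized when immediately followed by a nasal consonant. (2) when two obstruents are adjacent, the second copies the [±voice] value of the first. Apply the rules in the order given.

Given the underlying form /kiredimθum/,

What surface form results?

Rule 1: /i/ before nasal /m/ → [ĩ]
Rule 1: /u/ before nasal /m/ → [ũ]
After rule 1: kiredĩmθũm
Rule 2: no segment meets the rule's conditions; no change.

[kiredĩmθũm]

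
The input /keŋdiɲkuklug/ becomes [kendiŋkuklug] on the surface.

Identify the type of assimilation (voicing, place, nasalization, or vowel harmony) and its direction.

place assimilation, regressive

/ŋ/→[n] /ɲ/→[ŋ].
Each target copies a feature from the following segment, so the direction is regressive.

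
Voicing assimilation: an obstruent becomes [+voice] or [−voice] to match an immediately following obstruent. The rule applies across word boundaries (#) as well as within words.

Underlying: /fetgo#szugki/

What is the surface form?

[fedgo#zzukki]

/t/ before /g/ (voiced) → [d]
/s/ before /z/ (voiced) → [z]
/g/ before /k/ (voiceless) → [k]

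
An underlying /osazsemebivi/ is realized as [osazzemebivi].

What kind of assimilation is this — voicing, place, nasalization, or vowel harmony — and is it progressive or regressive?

/s/→[z].
Each target copies a feature from the preceding segment, so the direction is progressive.

voicing assimilation, progressive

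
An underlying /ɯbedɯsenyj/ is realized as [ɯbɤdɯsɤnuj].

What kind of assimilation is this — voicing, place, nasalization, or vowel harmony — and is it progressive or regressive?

vowel harmony, progressive

/e/→[ɤ] /e/→[ɤ] /y/→[u].
Vowels agree with the first vowel, so the harmony is progressive.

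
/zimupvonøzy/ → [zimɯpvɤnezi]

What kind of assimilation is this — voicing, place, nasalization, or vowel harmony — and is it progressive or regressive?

/u/→[ɯ] /o/→[ɤ] /ø/→[e] /y/→[i].
Vowels agree with the first vowel, so the harmony is progressive.

vowel harmony, progressive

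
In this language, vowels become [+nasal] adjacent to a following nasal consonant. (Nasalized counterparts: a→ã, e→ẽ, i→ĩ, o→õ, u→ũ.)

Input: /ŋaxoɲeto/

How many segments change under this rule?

1

/o/ before nasal /ɲ/ → [õ]
1 segment changes.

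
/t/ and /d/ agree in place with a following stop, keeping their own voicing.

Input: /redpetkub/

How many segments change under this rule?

2

/d/ before /p/ (labial) → [b]
/t/ before /k/ (velar) → [k]
2 segments change.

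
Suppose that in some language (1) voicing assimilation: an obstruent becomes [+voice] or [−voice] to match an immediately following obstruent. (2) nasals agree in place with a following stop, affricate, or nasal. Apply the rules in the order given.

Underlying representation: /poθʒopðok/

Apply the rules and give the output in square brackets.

Rule 1: /θ/ before /ʒ/ (voiced) → [ð]
Rule 1: /p/ before /ð/ (voiced) → [b]
After rule 1: poðʒobðok
Rule 2: no segment meets the rule's conditions; no change.

[poðʒobðok]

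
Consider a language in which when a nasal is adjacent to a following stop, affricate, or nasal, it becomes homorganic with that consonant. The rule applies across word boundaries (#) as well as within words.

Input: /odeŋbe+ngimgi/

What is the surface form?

[odembe+ŋgiŋgi]

/ŋ/ before /b/ (labial) → [m]
/n/ before /g/ (velar) → [ŋ]
/m/ before /g/ (velar) → [ŋ]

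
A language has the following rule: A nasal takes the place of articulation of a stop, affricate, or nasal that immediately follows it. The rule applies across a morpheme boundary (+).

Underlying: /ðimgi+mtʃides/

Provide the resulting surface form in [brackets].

[ðiŋgi+ɲtʃides]

/m/ before /g/ (velar) → [ŋ]
/m/ before /tʃ/ (palatal) → [ɲ]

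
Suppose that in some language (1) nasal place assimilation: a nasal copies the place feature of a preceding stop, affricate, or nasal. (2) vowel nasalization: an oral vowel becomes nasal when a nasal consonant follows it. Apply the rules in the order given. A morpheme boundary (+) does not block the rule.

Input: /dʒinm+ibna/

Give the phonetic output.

[dʒĩnn+ibma]

Rule 1: /m/ after /n/ (alveolar) → [n]
Rule 1: /n/ after /b/ (labial) → [m]
After rule 1: dʒinn+ibma
Rule 2: /i/ before nasal /n/ → [ĩ]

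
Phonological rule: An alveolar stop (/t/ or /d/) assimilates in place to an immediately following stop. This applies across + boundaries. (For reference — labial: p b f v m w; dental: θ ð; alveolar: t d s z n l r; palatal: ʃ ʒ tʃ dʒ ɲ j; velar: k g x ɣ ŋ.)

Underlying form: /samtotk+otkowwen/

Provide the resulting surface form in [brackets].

/t/ before /k/ (velar) → [k]
/t/ before /k/ (velar) → [k]

[samtokk+okkowwen]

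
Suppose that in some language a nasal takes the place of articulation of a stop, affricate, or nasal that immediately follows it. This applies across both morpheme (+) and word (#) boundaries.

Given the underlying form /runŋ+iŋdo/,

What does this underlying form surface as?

/n/ before /ŋ/ (velar) → [ŋ]
/ŋ/ before /d/ (alveolar) → [n]

[ruŋŋ+indo]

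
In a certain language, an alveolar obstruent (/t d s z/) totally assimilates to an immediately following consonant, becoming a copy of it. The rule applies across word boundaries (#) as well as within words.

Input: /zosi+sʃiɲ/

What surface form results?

[zosi+ʃʃiɲ]

/s/ before /ʃ/ → [ʃ] (total assimilation)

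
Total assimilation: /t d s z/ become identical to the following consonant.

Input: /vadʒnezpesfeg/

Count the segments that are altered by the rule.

2

/z/ before /p/ → [p] (total assimilation)
/s/ before /f/ → [f] (total assimilation)
2 segments change.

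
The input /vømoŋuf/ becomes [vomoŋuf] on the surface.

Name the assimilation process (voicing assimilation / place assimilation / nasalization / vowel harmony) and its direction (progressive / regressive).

/ø/→[o].
Vowels agree with the last vowel, so the harmony is regressive.

vowel harmony, regressive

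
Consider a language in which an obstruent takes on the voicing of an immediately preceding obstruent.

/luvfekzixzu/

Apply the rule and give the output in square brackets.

[luvveksixsu]

/f/ after /v/ (voiced) → [v]
/z/ after /k/ (voiceless) → [s]
/z/ after /x/ (voiceless) → [s]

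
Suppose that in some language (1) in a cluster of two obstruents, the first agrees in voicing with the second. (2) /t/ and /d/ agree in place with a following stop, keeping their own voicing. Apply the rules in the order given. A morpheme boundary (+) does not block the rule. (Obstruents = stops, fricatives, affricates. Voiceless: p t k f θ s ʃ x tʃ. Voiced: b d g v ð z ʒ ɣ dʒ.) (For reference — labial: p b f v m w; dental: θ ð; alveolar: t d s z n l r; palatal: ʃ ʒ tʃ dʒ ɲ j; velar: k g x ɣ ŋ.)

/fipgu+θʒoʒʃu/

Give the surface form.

Rule 1: /p/ before /g/ (voiced) → [b]
Rule 1: /θ/ before /ʒ/ (voiced) → [ð]
Rule 1: /ʒ/ before /ʃ/ (voiceless) → [ʃ]
After rule 1: fibgu+ðʒoʃʃu
Rule 2: no segment meets the rule's conditions; no change.

[fibgu+ðʒoʃʃu]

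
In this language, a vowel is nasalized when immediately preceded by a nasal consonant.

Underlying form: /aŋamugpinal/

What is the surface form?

/a/ after nasal /ŋ/ → [ã]
/u/ after nasal /m/ → [ũ]
/a/ after nasal /n/ → [ã]

[aŋãmũgpinãl]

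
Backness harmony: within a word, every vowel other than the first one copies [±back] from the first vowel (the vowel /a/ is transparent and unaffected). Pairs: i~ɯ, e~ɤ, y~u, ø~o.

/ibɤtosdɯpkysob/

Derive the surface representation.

/ɤ/ harmonizes with /i/ ([-back]) → [e]
/o/ harmonizes with /i/ ([-back]) → [ø]
/ɯ/ harmonizes with /i/ ([-back]) → [i]
/o/ harmonizes with /i/ ([-back]) → [ø]

[ibetøsdipkysøb]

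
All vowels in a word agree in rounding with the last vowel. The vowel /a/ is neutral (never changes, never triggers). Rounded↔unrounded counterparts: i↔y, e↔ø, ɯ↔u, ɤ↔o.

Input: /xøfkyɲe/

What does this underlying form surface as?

[xefkiɲe]

/ø/ harmonizes with /e/ ([-round]) → [e]
/y/ harmonizes with /e/ ([-round]) → [i]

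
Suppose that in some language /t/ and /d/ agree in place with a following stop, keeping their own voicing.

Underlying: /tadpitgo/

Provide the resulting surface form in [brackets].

/d/ before /p/ (labial) → [b]
/t/ before /g/ (velar) → [k]

[tabpikgo]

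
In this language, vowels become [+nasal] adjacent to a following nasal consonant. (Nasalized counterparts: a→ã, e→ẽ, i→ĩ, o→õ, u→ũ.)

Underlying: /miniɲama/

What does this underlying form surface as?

[mĩnĩɲãma]

/i/ before nasal /n/ → [ĩ]
/i/ before nasal /ɲ/ → [ĩ]
/a/ before nasal /m/ → [ã]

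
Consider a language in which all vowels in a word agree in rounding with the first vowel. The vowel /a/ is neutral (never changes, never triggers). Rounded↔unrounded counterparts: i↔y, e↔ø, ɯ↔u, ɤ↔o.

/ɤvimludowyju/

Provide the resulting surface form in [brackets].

[ɤvimlɯdɤwijɯ]

/u/ harmonizes with /ɤ/ ([-round]) → [ɯ]
/o/ harmonizes with /ɤ/ ([-round]) → [ɤ]
/y/ harmonizes with /ɤ/ ([-round]) → [i]
/u/ harmonizes with /ɤ/ ([-round]) → [ɯ]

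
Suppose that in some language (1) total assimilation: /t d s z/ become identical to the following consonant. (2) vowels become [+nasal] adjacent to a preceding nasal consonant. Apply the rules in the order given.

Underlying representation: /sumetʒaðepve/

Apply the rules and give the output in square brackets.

[sumẽʒʒaðepve]

Rule 1: /t/ before /ʒ/ → [ʒ] (total assimilation)
After rule 1: sumeʒʒaðepve
Rule 2: /e/ after nasal /m/ → [ẽ]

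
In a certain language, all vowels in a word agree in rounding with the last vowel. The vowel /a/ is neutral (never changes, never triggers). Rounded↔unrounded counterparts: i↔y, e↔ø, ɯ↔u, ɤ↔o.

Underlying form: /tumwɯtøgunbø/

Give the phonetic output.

[tumwutøgunbø]

/ɯ/ harmonizes with /ø/ ([+round]) → [u]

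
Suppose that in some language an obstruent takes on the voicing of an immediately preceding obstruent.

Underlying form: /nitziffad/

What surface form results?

[nitsiffad]

/z/ after /t/ (voiceless) → [s]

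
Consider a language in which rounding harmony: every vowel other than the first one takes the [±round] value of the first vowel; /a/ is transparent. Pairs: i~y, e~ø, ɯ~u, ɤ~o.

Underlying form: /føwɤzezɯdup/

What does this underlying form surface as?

/ɤ/ harmonizes with /ø/ ([+round]) → [o]
/e/ harmonizes with /ø/ ([+round]) → [ø]
/ɯ/ harmonizes with /ø/ ([+round]) → [u]

[føwozøzudup]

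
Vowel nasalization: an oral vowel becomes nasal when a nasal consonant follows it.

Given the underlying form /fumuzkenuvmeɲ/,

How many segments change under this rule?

/u/ before nasal /m/ → [ũ]
/e/ before nasal /n/ → [ẽ]
/e/ before nasal /ɲ/ → [ẽ]
3 segments change.

3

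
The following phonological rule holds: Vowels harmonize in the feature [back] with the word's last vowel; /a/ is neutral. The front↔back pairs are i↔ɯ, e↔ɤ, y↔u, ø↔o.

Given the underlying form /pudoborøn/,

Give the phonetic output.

/u/ harmonizes with /ø/ ([-back]) → [y]
/o/ harmonizes with /ø/ ([-back]) → [ø]
/o/ harmonizes with /ø/ ([-back]) → [ø]

[pydøbørøn]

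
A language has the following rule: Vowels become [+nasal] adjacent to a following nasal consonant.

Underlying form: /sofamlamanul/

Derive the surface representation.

[sofãmlãmãnul]

/a/ before nasal /m/ → [ã]
/a/ before nasal /m/ → [ã]
/a/ before nasal /n/ → [ã]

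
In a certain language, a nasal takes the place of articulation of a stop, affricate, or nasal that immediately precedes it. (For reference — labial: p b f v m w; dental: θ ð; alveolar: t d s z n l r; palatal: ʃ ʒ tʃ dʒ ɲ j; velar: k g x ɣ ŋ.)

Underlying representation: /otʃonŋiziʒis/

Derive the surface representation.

/ŋ/ after /n/ (alveolar) → [n]

[otʃonniziʒis]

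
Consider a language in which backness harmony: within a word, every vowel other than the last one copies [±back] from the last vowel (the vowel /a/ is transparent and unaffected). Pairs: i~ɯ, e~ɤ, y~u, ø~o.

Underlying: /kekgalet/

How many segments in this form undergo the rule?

0

No segment meets the rule's conditions.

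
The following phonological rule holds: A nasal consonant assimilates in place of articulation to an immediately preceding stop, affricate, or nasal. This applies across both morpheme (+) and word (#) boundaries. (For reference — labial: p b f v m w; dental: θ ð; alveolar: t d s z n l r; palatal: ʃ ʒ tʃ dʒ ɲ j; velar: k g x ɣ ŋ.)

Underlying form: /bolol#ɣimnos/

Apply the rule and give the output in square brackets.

[bolol#ɣimmos]

/n/ after /m/ (labial) → [m]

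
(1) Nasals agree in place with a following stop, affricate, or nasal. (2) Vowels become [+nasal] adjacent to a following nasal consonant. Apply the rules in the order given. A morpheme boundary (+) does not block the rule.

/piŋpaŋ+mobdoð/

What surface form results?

[pĩmpãm+mobdoð]

Rule 1: /ŋ/ before /p/ (labial) → [m]
Rule 1: /ŋ/ before /m/ (labial) → [m]
After rule 1: pimpam+mobdoð
Rule 2: /i/ before nasal /m/ → [ĩ]
Rule 2: /a/ before nasal /m/ → [ã]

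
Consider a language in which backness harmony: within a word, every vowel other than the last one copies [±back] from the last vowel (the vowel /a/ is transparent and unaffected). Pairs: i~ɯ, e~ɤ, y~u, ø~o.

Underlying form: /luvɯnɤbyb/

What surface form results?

/u/ harmonizes with /y/ ([-back]) → [y]
/ɯ/ harmonizes with /y/ ([-back]) → [i]
/ɤ/ harmonizes with /y/ ([-back]) → [e]

[lyvinebyb]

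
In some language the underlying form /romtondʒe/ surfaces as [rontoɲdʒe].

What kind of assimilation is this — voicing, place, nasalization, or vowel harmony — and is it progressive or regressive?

/m/→[n] /n/→[ɲ].
Each target copies a feature from the following segment, so the direction is regressive.

place assimilation, regressive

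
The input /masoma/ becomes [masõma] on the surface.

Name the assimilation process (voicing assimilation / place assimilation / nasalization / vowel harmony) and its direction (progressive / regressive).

/o/→[õ].
Each target copies a feature from the following segment, so the direction is regressive.

nasalization, regressive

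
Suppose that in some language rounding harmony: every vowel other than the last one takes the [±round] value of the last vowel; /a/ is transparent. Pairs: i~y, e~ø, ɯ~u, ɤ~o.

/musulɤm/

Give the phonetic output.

[mɯsɯlɤm]

/u/ harmonizes with /ɤ/ ([-round]) → [ɯ]
/u/ harmonizes with /ɤ/ ([-round]) → [ɯ]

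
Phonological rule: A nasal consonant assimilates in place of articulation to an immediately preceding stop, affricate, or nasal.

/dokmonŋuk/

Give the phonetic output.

[dokŋonnuk]

/m/ after /k/ (velar) → [ŋ]
/ŋ/ after /n/ (alveolar) → [n]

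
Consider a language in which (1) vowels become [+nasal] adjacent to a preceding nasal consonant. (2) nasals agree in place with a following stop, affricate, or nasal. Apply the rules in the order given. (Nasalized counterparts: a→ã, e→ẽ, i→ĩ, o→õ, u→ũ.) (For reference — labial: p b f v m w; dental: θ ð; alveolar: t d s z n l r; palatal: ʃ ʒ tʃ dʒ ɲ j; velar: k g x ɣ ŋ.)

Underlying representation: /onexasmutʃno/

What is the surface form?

Rule 1: /e/ after nasal /n/ → [ẽ]
Rule 1: /u/ after nasal /m/ → [ũ]
Rule 1: /o/ after nasal /n/ → [õ]
After rule 1: onẽxasmũtʃnõ
Rule 2: no segment meets the rule's conditions; no change.

[onẽxasmũtʃnõ]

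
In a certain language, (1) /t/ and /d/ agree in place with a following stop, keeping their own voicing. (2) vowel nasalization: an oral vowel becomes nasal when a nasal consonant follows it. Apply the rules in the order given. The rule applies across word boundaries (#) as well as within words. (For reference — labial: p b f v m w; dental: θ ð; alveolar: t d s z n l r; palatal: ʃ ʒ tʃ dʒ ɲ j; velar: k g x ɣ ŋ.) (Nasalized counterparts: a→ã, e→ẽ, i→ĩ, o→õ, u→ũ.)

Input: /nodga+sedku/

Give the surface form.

[nogga+segku]

Rule 1: /d/ before /g/ (velar) → [g]
Rule 1: /d/ before /k/ (velar) → [g]
After rule 1: nogga+segku
Rule 2: no segment meets the rule's conditions; no change.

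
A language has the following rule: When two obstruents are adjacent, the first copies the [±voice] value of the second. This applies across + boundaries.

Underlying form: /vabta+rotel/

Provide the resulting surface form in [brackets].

/b/ before /t/ (voiceless) → [p]

[vapta+rotel]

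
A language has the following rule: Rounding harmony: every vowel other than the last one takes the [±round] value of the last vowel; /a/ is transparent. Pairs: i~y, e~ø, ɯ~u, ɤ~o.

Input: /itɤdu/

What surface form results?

[ytodu]

/i/ harmonizes with /u/ ([+round]) → [y]
/ɤ/ harmonizes with /u/ ([+round]) → [o]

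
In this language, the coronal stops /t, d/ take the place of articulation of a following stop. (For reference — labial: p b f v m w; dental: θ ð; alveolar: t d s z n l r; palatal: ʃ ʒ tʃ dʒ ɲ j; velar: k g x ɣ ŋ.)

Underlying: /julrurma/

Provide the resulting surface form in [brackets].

no segment meets the rule's conditions; no change.

[julrurma]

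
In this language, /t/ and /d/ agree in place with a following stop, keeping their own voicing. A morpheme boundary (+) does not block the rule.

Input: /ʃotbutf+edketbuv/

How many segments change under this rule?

/t/ before /b/ (labial) → [p]
/d/ before /k/ (velar) → [g]
/t/ before /b/ (labial) → [p]
3 segments change.

3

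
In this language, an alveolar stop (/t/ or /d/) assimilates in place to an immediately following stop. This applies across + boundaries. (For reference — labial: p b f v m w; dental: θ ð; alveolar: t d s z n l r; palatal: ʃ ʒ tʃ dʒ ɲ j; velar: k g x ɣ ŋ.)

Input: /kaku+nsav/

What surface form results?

no segment meets the rule's conditions; no change.

[kaku+nsav]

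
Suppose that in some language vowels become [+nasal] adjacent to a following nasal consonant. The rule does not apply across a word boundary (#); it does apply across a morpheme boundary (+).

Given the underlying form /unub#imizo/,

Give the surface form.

/u/ before nasal /n/ → [ũ]
/i/ before nasal /m/ → [ĩ]

[ũnub#ĩmizo]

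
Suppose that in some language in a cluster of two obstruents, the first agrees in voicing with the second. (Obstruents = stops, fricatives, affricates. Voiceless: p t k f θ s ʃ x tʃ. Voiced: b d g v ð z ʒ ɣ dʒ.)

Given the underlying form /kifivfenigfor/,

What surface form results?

/v/ before /f/ (voiceless) → [f]
/g/ before /f/ (voiceless) → [k]

[kififfenikfor]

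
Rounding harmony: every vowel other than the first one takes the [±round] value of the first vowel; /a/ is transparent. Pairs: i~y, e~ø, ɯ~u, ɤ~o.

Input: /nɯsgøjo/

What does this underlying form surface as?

/ø/ harmonizes with /ɯ/ ([-round]) → [e]
/o/ harmonizes with /ɯ/ ([-round]) → [ɤ]

[nɯsgejɤ]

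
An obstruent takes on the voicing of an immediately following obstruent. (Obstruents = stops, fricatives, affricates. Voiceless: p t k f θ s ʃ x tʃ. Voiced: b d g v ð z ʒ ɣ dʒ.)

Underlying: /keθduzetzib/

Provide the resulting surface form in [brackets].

/θ/ before /d/ (voiced) → [ð]
/t/ before /z/ (voiced) → [d]

[keðduzedzib]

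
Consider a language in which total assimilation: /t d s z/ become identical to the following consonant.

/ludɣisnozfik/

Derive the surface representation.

[luɣɣinnoffik]

/d/ before /ɣ/ → [ɣ] (total assimilation)
/s/ before /n/ → [n] (total assimilation)
/z/ before /f/ → [f] (total assimilation)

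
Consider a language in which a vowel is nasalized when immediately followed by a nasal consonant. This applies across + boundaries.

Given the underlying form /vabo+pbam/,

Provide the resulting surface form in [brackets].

[vabo+pbãm]

/a/ before nasal /m/ → [ã]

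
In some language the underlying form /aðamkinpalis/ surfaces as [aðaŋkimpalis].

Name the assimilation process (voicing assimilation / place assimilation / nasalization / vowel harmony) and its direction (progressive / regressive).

place assimilation, regressive

/m/→[ŋ] /n/→[m].
Each target copies a feature from the following segment, so the direction is regressive.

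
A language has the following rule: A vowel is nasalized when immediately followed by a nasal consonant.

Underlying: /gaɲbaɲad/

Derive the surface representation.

/a/ before nasal /ɲ/ → [ã]
/a/ before nasal /ɲ/ → [ã]

[gãɲbãɲad]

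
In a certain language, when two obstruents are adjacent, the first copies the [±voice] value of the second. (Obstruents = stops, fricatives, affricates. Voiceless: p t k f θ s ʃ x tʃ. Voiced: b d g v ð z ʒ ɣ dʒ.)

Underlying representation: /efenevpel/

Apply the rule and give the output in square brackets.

[efenefpel]

/v/ before /p/ (voiceless) → [f]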